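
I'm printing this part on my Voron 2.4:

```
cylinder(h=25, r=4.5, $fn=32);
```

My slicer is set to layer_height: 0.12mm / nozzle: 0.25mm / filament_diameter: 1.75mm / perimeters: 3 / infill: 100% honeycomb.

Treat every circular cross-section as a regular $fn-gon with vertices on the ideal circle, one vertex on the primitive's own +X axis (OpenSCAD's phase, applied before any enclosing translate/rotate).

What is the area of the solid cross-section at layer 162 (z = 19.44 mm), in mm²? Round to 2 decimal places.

At z = 19.44 mm: the r=4.5 cylinder contributes a regular 32-gon of circumradius 4.5 (area = (32/2)·4.500²·sin(360°/32) = 63.21 mm²). Overall, the cross-section is a single solid region. Net area = 63.21 mm².

63.21 mm²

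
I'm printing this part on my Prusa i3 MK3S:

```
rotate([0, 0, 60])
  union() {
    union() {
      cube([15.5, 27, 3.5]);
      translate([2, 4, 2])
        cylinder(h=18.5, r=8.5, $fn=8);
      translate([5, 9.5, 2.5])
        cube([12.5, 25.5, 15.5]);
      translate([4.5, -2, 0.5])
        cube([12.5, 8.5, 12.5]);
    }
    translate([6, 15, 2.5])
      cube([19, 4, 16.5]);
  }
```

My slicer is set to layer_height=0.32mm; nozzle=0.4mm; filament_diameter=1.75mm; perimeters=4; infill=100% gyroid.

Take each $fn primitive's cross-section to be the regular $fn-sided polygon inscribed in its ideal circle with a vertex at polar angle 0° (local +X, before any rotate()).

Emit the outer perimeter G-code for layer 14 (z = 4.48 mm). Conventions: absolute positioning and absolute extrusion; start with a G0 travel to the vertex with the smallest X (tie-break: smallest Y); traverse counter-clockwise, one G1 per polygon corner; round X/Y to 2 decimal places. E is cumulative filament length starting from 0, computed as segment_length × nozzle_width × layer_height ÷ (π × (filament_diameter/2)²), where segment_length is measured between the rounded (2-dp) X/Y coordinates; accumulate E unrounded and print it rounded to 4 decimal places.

G0 X-27.81 Y21.83 Z4.48
G1 X-7.25 Y9.96 E1.2634
G1 X-9.83 Y7.98 E1.4364
G1 X-10.67 Y1.53 E1.7826
G1 X-6.71 Y-3.63 E2.1287
G1 X-0.26 Y-4.48 E2.4749
G1 X4.90 Y-0.52 E2.8211
G1 X5.75 Y5.93 E3.1673
G1 X5.74 Y5.94 E3.1680
G1 X10.23 Y13.72 E3.6461
G1 X2.87 Y17.97 E4.0984
G1 X-0.90 Y11.45 E4.4992
G1 X-4.12 Y11.87 E4.6720
G1 X0.52 Y19.91 E5.1660
G1 X-4.24 Y22.66 E5.4585
G1 X-0.49 Y29.15 E5.8574
G1 X-3.95 Y31.15 E6.0701
G1 X-7.70 Y24.66 E6.4689
G1 X-21.56 Y32.66 E7.3206
G1 X-27.81 Y21.83 E7.9860

At z = 4.48 mm: the cube is not intersected at this z (z outside [0, 3.5]); the cylinder at (2, 4): section is a regular 8-gon, circumradius r=8.5; the 12.5×25.5 cube at (5, 9.5) contributes its full rectangle; the cube at (4.5, -2) is present — its section is the full 12.5×8.5 rectangle; Merging all regions: the regions partially overlap (shared area 45.72 mm²), so overlapping operands fuse into one piece — 1 connected region; the cube at (6, 15) (footprint 19×4) is included at this height; Taking the union: the regions partially overlap (shared area 46.00 mm²), so overlapping operands fuse into one piece — 1 connected region; (rotated 60° about Z; rotation is an isometry so areas/perimeters/island counts are preserved). The outline is a single polygon with 19 vertices. Extrusion per mm of travel: 0.4 × 0.32 / (π × 0.875²) = 0.053216. Accumulating E over each segment gives final E = 7.9860.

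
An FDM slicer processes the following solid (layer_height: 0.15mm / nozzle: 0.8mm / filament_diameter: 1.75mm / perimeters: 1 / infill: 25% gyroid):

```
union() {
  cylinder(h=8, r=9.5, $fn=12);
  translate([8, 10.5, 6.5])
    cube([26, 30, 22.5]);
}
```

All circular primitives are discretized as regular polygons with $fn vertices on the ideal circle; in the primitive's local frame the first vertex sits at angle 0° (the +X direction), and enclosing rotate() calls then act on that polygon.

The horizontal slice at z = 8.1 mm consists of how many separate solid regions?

At z = 8.1 mm: the cylinder is not intersected at this z (z outside [0, 8]); the cube at (8, 10.5) is present — its section is the full 26×30 rectangle; Merging all regions: only the 26×30 cube at (8, 10.5) is present, so the union is just that shape — 1 connected region. The result has 1 disconnected region.

1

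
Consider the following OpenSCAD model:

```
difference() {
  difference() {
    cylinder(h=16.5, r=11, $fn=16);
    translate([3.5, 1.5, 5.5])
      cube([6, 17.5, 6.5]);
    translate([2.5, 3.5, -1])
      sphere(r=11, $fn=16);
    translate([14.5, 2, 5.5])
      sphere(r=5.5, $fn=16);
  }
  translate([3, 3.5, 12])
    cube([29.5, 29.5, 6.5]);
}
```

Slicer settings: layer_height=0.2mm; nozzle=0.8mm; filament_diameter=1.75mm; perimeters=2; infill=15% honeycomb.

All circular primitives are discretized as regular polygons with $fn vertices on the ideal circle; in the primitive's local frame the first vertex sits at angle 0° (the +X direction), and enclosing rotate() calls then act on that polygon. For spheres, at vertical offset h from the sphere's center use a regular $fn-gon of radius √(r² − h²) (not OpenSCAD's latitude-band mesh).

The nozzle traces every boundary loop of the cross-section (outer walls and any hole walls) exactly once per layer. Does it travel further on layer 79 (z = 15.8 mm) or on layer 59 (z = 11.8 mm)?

Layer 79 (z = 15.8): the r=11 cylinder gives a regular 16-gon of circumradius 11 (constant along its height) (perimeter = 2·16·11.000·sin(180°/16) = 68.67 mm); the cube at (3.5, 1.5) is absent (z outside [5.5, 12]); the sphere at (2.5, 3.5) is not intersected at this z (|z−center|=16.800 > r=11); the sphere at (14.5, 2) is absent (|z−center|=10.300 > r=5.5); Subtracting the remaining from the first: none of the subtracted shapes is present at this height, so the r=11 cylinder is unchanged — boundary = 68.67 mm; the 29.5×29.5 cube at (3, 3.5) contributes its full rectangle (perimeter 118.00 mm); After the difference (first − rest): starting from that combined region, the 29.5×29.5 cube at (3, 3.5) partially overlaps it — only the 33.72 mm² overlap (of its 870.25 mm²) is removed, clipping the outline — boundary = 72.34 mm. So its perimeter = 72.34 mm. Layer 59 (z = 11.8): the r=11 cylinder contributes a regular 16-gon of circumradius 11 (perimeter = 2·16·11.000·sin(180°/16) = 68.67 mm); the 6×17.5 cube at (3.5, 1.5) contributes its full rectangle (perimeter 47.00 mm); the sphere at (2.5, 3.5) does not reach this height (|z−center|=12.800 > r=11); the sphere at (14.5, 2) is not intersected at this z (|z−center|=6.300 > r=5.5); Taking the first minus the rest: starting from the r=11 cylinder, the 6×17.5 cube at (3.5, 1.5) partially overlaps it — only the 41.45 mm² overlap (of its 105.00 mm²) is removed, clipping the outline — boundary = 79.06 mm; the cube at (3, 3.5) is not intersected at this z (z outside [12, 18.5]); After the difference (first − rest): none of the subtracted shapes is present at this height, so that combined region is unchanged — boundary = 79.06 mm. So its perimeter = 79.06 mm. Layer 59 is larger (79.06 vs 72.34 mm).

layer 59 (z = 11.8 mm)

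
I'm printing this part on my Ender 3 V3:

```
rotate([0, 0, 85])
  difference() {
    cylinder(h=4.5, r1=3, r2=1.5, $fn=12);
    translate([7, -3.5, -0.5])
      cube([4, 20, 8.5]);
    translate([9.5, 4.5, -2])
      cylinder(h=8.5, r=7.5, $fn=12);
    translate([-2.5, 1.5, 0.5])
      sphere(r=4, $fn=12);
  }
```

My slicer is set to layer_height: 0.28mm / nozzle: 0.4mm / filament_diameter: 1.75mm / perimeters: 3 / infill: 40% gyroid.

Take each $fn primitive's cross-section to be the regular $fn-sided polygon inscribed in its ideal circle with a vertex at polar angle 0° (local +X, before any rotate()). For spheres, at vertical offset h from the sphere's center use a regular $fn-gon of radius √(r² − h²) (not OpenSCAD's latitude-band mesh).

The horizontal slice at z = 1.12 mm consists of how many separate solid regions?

At z = 1.12 mm: the cone contributes a regular 12-gon of circumradius 2.627 (interpolated between r1=3 and r2=1.5 at t=0.249); the 4×20 cube at (7, -3.5) contributes its full rectangle; the cylinder at (9.5, 4.5): section is a regular 12-gon, circumradius r=7.5; the sphere at (-2.5, 1.5): section is a regular 12-gon, circumradius = √(r²−h²) = √(4²−0.62²) = 3.952; Taking the first minus the rest: starting from the cone, the 4×20 cube at (7, -3.5) misses the remaining region (no effect); the r=7.5 cylinder at (9.5, 4.5) misses the remaining region (no effect); the r=4 sphere at (-2.5, 1.5) partially overlaps it — only the 13.64 mm² overlap (of its 46.85 mm²) is removed, clipping the outline — 1 connected region; (rotated 85° about Z; rotation is an isometry so areas/perimeters/island counts are preserved). The result has 1 disconnected region.

1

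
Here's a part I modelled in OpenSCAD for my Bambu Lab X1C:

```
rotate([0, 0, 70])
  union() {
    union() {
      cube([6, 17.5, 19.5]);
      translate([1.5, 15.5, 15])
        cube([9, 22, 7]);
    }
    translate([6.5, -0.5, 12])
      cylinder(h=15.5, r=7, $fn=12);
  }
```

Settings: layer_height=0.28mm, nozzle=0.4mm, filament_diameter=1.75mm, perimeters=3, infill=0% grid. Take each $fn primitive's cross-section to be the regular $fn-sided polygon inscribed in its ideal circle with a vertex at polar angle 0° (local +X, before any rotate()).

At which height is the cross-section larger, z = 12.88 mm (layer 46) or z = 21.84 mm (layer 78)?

Layer 46 (z = 12.88): the 6×17.5 cube contributes its full rectangle (area 105.00 mm²); the cube at (1.5, 15.5) does not reach this height (z outside [15, 22]); Merging all regions: only the 6×17.5 cube is present, so the union is just that shape — area = 105.00 mm²; the r=7 cylinder at (6.5, -0.5) contributes a regular 12-gon of circumradius 7 (area = (12/2)·7.000²·sin(360°/12) = 147.00 mm²); Taking the union: the regions partially overlap — summed areas 252.00 mm² minus the doubly-counted overlap 29.82 mm² gives 222.18 mm² — area = 222.18 mm²; (rotated 70° about Z; rotation is an isometry so areas/perimeters/island counts are preserved). So its area = 222.18 mm². Layer 78 (z = 21.84): the cube is not intersected at this z (z outside [0, 19.5]); the cube at (1.5, 15.5) (footprint 9×22) is included at this height (area 198.00 mm²); Taking the union: only the 9×22 cube at (1.5, 15.5) is present, so the union is just that shape — area = 198.00 mm²; the r=7 cylinder at (6.5, -0.5) gives a regular 12-gon of circumradius 7 (constant along its height) (area = (12/2)·7.000²·sin(360°/12) = 147.00 mm²); Taking the union: the 2 present regions are separate (no shared area or edge), so areas and boundary lengths simply add and each stays a separate island — area = 345.00 mm²; (whole slice rotated 70° about Z — lengths, areas and connectivity unchanged). So its area = 345.00 mm². Layer 78 is larger (345.00 vs 222.18 mm²).

layer 78 (z = 21.84 mm)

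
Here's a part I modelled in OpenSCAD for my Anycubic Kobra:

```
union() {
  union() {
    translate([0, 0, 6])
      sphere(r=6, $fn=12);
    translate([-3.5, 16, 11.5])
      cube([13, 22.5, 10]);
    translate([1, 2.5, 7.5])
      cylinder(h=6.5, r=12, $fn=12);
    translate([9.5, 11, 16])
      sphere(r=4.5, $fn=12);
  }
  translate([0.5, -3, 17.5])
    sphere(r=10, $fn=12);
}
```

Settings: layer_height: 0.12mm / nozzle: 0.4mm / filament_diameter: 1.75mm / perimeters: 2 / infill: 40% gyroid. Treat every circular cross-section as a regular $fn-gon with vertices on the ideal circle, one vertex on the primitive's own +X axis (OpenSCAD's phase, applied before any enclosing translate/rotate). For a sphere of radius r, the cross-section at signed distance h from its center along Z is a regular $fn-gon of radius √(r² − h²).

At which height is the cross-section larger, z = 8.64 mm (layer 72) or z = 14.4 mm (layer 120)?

layer 120 (z = 14.4 mm)

Layer 72 (z = 8.64): the r=6 sphere contributes a regular 12-gon of circumradius √(6²−2.64²) = 5.388 (area = (12/2)·5.388²·sin(360°/12) = 87.09 mm²); the cube at (-3.5, 16) is not intersected at this z (z outside [11.5, 21.5]); the r=12 cylinder at (1, 2.5) contributes a regular 12-gon of circumradius 12 (area = (12/2)·12.000²·sin(360°/12) = 432.00 mm²); the sphere at (9.5, 11) does not reach this height (|z−center|=7.360 > r=4.5); Taking the union: the r=6 sphere lies entirely inside the r=12 cylinder at (1, 2.5), so the union is just the r=12 cylinder at (1, 2.5) — area = 432.00 mm²; the r=10 sphere at (0.5, -3) slices to a regular 12-gon of circumradius 4.637 (√(r²−h²) with h=8.86 from center) (area = (12/2)·4.637²·sin(360°/12) = 64.50 mm²); Combining (union): the r=10 sphere at (0.5, -3) lies entirely inside that combined region, so the union is just that combined region — area = 432.00 mm². So its area = 432.00 mm². Layer 120 (z = 14.4): the sphere is not intersected at this z (|z−center|=8.400 > r=6); the cube at (-3.5, 16) is present — its section is the full 13×22.5 rectangle (area 292.50 mm²); the cylinder at (1, 2.5) is absent (z outside [7.5, 14]); the r=4.5 sphere at (9.5, 11) slices to a regular 12-gon of circumradius 4.206 (√(r²−h²) with h=1.6 from center) (area = (12/2)·4.206²·sin(360°/12) = 53.07 mm²); Taking the union: the 2 present regions are separate (no shared area or edge), so areas and boundary lengths simply add and each stays a separate island — area = 345.57 mm²; the r=10 sphere at (0.5, -3) slices to a regular 12-gon of circumradius 9.507 (√(r²−h²) with h=3.1 from center) (area = (12/2)·9.507²·sin(360°/12) = 271.17 mm²); Taking the union: the 2 present regions are separate (no shared area or edge), so areas and boundary lengths simply add and each stays a separate island — area = 616.74 mm². So its area = 616.74 mm². Layer 120 is larger (616.74 vs 432.00 mm²).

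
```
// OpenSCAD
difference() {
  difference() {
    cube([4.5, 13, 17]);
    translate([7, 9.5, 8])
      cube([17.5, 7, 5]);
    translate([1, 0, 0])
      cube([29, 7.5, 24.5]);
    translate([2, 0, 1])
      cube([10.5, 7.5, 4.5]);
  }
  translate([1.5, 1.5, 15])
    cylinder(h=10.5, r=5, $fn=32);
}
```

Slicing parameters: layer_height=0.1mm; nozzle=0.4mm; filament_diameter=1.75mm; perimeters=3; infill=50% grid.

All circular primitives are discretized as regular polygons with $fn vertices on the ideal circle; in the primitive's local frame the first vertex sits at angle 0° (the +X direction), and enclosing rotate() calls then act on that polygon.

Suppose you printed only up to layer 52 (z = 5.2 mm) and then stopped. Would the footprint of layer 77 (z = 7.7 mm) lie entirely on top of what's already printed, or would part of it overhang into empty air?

Compare the two slices. At z = 5.2: the cube is present — its section is the full 4.5×13 rectangle (area 58.50 mm²); the cube at (7, 9.5) does not reach this height (z outside [8, 13]); the cube at (1, 0) (footprint 29×7.5) is included at this height (area 217.50 mm²); the cube at (2, 0) (footprint 10.5×7.5) is included at this height (area 78.75 mm²); After the difference (first − rest): starting from the 4.5×13 cube (58.50 mm²), the 29×7.5 cube at (1, 0) partially overlaps it — only the 26.25 mm² overlap (of its 217.50 mm²) is removed, clipping the outline; the 10.5×7.5 cube at (2, 0) misses the remaining region (no effect) — area = 32.25 mm²; the cylinder at (1.5, 1.5) is not intersected at this z (z outside [15, 25.5]); After the difference (first − rest): none of the subtracted shapes is present at this height, so that combined region is unchanged — area = 32.25 mm². At z = 7.7: the cube (footprint 4.5×13) is included at this height (area 58.50 mm²); the cube at (7, 9.5) is not intersected at this z (z outside [8, 13]); the cube at (1, 0) (footprint 29×7.5) is included at this height (area 217.50 mm²); the cube at (2, 0) does not reach this height (z outside [1, 5.5]); Subtracting the remaining from the first: starting from the 4.5×13 cube (58.50 mm²), the 29×7.5 cube at (1, 0) partially overlaps it — only the 26.25 mm² overlap (of its 217.50 mm²) is removed, clipping the outline — area = 32.25 mm²; the cylinder at (1.5, 1.5) is not intersected at this z (z outside [15, 25.5]); Subtracting the remaining from the first: none of the subtracted shapes is present at this height, so the result so far is unchanged — area = 32.25 mm². Checking containment: the cross-section at z = 7.7 is a subset of the cross-section at z = 5.2.

entirely on top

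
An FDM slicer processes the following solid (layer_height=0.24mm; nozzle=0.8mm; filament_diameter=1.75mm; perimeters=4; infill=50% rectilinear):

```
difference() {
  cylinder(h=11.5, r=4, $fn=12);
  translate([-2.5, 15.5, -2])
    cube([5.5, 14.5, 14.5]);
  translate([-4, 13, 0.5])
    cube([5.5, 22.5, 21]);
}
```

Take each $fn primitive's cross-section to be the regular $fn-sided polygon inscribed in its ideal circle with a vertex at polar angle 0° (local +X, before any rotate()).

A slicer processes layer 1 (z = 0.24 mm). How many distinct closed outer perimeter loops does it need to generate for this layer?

1

At z = 0.24 mm: the r=4 cylinder gives a regular 12-gon of circumradius 4 (constant along its height); the cube at (-2.5, 15.5) is present — its section is the full 5.5×14.5 rectangle; the cube at (-4, 13) is absent (z outside [0.5, 21.5]); Subtracting the remaining from the first: starting from the r=4 cylinder, the 5.5×14.5 cube at (-2.5, 15.5) misses the remaining region (no effect) — 1 connected region. The result has 1 disconnected region.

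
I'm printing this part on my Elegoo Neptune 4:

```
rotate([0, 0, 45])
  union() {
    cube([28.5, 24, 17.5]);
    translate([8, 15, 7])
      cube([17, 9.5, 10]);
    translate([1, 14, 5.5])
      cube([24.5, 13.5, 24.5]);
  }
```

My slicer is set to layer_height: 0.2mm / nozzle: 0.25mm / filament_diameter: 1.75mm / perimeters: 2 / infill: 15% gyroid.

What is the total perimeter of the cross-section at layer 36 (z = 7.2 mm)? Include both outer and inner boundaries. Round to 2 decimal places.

At z = 7.2 mm: the cube (footprint 28.5×24) is included at this height (perimeter 105.00 mm); the cube at (8, 15) is present — its section is the full 17×9.5 rectangle (perimeter 53.00 mm); the cube at (1, 14) is present — its section is the full 24.5×13.5 rectangle (perimeter 76.00 mm); Merging all regions: the regions partially overlap (shared area 406.50 mm²), so the edge portions inside another operand are dropped and the merged outline is re-measured after clipping — boundary = 112.00 mm; (rotated 45° about Z; rotation is an isometry so areas/perimeters/island counts are preserved). Overall, the cross-section is a single solid region. Total boundary length (outer) = 112.00 mm.

112.00 mm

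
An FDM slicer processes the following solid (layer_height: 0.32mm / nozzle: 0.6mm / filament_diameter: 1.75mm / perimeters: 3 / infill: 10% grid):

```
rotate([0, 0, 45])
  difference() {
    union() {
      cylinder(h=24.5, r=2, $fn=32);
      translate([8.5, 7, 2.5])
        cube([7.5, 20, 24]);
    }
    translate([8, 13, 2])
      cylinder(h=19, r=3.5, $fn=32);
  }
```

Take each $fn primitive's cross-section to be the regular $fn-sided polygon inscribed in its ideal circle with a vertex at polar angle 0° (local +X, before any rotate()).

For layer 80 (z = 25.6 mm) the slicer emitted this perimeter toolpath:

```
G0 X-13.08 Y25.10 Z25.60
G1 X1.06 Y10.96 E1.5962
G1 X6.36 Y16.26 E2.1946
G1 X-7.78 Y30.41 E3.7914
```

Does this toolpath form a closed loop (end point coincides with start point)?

no

Start point (G0): (-13.08, 25.10). End point (last G1): the path does not return to the start — open.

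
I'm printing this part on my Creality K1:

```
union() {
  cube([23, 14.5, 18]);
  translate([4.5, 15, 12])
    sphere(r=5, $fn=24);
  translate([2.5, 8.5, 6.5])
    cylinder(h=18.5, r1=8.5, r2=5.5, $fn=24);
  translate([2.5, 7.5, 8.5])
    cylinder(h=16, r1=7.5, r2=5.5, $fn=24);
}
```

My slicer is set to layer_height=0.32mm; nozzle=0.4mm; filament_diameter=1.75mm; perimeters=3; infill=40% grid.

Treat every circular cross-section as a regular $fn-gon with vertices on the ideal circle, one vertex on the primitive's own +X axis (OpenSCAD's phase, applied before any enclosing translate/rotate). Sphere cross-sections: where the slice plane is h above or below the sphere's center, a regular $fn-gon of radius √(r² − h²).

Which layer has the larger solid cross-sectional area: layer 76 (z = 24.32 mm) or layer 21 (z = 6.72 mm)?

layer 21 (z = 6.72 mm)

Layer 76 (z = 24.32): the cube is absent (z outside [0, 18]); the sphere at (4.5, 15) does not reach this height (|z−center|=12.320 > r=5); the cone at (2.5, 8.5): at t=0.963 of its height the radius interpolates to r₁+(r₂−r₁)t = 5.610, giving a regular 24-gon of that circumradius (area = (24/2)·5.610²·sin(360°/24) = 97.76 mm²); the cone at (2.5, 7.5): at t=0.989 of its height the radius interpolates to r₁+(r₂−r₁)t = 5.522, giving a regular 24-gon of that circumradius (area = (24/2)·5.522²·sin(360°/24) = 94.72 mm²); Merging all regions: the regions partially overlap — summed areas 192.48 mm² minus the doubly-counted overlap 85.14 mm² gives 107.34 mm² — area = 107.34 mm². So its area = 107.34 mm². Layer 21 (z = 6.72): the cube is present — its section is the full 23×14.5 rectangle (area 333.50 mm²); the sphere at (4.5, 15) is absent (|z−center|=5.280 > r=5); the cone at (2.5, 8.5) (r1=8.5→r2=5.5) has section circumradius 8.464 here — a regular 24-gon (area = (24/2)·8.464²·sin(360°/24) = 222.52 mm²); the cone at (2.5, 7.5) is absent (z outside [8.5, 24.5]); Merging all regions: the regions partially overlap — summed areas 556.02 mm² minus the doubly-counted overlap 137.18 mm² gives 418.84 mm² — area = 418.84 mm². So its area = 418.84 mm². Layer 21 is larger (418.84 vs 107.34 mm²).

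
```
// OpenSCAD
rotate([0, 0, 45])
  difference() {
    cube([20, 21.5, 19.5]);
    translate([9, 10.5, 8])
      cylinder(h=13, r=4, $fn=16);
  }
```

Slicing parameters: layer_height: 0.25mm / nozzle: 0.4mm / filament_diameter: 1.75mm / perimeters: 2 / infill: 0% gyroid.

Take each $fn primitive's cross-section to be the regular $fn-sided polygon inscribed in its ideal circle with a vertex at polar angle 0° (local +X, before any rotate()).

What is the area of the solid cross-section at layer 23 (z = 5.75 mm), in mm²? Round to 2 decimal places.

430.00 mm²

At z = 5.75 mm: the 20×21.5 cube contributes its full rectangle (area 430.00 mm²); the cylinder at (9, 10.5) does not reach this height (z outside [8, 21]); Taking the first minus the rest: none of the subtracted shapes is present at this height, so the 20×21.5 cube is unchanged — area = 430.00 mm²; (rotated 45° about Z; rotation is an isometry so areas/perimeters/island counts are preserved). Overall, the cross-section is a single solid region. Net area = 430.00 mm².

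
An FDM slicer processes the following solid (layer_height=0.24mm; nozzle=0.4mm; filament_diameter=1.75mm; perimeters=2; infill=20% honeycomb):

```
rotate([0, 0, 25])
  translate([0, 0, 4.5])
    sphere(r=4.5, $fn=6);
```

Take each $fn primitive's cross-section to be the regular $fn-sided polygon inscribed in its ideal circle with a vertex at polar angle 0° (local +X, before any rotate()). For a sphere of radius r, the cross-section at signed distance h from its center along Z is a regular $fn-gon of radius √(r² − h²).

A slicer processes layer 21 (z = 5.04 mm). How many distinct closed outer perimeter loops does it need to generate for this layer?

1

At z = 5.04 mm: the sphere: section is a regular 6-gon, circumradius = √(r²−h²) = √(4.5²−0.54²) = 4.467; (rotated 25° about Z; rotation is an isometry so areas/perimeters/island counts are preserved). The result has 1 disconnected region.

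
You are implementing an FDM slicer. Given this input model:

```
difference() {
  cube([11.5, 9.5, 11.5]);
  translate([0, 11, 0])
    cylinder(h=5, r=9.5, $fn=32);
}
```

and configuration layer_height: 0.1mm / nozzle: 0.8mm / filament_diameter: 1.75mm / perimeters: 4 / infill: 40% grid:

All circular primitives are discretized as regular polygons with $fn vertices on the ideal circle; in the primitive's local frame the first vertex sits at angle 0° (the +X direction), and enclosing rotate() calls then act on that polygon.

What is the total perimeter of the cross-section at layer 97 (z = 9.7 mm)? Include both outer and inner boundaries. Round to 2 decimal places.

At z = 9.7 mm: the cube (footprint 11.5×9.5) is included at this height (perimeter 42.00 mm); the cylinder at (0, 11) is not intersected at this z (z outside [0, 5]); After the difference (first − rest): none of the subtracted shapes is present at this height, so the 11.5×9.5 cube is unchanged — boundary = 42.00 mm. Overall, the cross-section is a single solid region. Total boundary length (outer) = 42.00 mm.

42.00 mm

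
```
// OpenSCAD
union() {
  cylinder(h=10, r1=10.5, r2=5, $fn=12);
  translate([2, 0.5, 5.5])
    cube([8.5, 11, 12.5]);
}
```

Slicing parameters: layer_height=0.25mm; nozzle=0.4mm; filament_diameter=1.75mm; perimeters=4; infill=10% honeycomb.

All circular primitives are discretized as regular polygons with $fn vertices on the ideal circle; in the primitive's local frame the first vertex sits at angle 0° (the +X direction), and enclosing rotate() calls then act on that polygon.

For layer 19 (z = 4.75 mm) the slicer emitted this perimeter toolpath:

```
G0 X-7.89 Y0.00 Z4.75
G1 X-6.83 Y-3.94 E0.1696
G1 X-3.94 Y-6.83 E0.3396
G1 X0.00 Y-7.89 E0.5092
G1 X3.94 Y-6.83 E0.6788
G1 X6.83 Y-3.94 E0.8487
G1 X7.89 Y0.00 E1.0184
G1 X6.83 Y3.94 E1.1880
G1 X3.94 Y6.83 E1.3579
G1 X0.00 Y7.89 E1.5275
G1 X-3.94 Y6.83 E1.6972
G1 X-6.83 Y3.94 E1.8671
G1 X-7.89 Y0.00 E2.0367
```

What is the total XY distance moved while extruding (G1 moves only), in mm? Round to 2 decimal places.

48.99 mm

Sum the Euclidean lengths of each G1 segment: total = 48.99 mm.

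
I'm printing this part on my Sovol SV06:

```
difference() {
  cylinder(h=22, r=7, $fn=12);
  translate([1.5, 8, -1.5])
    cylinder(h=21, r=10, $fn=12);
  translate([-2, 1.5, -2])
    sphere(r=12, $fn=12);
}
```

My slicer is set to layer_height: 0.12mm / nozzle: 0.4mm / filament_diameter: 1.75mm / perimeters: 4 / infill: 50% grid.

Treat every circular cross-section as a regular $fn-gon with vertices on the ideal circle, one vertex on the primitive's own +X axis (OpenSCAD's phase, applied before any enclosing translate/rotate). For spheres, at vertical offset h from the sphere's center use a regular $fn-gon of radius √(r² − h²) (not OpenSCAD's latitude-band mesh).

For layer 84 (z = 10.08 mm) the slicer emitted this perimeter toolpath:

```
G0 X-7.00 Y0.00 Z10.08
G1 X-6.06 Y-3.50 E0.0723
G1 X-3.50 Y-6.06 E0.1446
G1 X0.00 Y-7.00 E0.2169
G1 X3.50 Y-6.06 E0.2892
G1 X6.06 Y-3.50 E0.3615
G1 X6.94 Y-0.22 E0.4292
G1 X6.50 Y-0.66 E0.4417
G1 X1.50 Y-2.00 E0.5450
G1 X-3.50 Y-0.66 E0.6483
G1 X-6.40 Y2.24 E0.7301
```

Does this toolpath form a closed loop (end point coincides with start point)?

no

Start point (G0): (-7.00, 0.00). End point (last G1): the path does not return to the start — open.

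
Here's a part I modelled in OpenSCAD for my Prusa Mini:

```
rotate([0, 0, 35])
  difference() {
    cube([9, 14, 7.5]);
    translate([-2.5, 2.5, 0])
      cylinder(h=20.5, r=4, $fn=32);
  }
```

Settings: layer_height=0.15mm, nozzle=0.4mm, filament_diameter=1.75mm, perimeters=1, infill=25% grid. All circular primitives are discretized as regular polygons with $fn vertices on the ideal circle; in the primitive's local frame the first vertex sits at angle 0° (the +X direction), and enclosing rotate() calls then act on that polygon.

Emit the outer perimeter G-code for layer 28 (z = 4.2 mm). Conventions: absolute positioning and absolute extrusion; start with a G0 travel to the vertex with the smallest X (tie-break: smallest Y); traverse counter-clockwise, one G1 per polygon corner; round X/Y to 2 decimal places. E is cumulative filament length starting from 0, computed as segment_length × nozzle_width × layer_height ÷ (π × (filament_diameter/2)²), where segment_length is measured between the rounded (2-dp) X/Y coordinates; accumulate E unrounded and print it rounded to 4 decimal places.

At z = 4.2 mm: the cube (footprint 9×14) is included at this height; the cylinder at (-2.5, 2.5): section is a regular 32-gon, circumradius r=4; Taking the first minus the rest: starting from the 9×14 cube, the r=4 cylinder at (-2.5, 2.5) partially overlaps it — only the 6.24 mm² overlap (of its 49.94 mm²) is removed, clipping the outline — 1 connected region; (whole slice rotated 35° about Z — lengths, areas and connectivity unchanged). The outline is a single polygon with 13 vertices. Extrusion per mm of travel: 0.4 × 0.15 / (π × 0.875²) = 0.024945. Accumulating E over each segment gives final E = 1.1493.

G0 X-8.03 Y11.47 Z4.20
G1 X-3.21 Y4.59 E0.2095
G1 X-2.79 Y4.55 E0.2201
G1 X-2.03 Y4.34 E0.2397
G1 X-1.33 Y3.99 E0.2593
G1 X-0.72 Y3.50 E0.2788
G1 X-0.21 Y2.91 E0.2982
G1 X0.18 Y2.22 E0.3180
G1 X0.42 Y1.48 E0.3374
G1 X0.52 Y0.70 E0.3570
G1 X0.49 Y0.34 E0.3660
G1 X7.37 Y5.16 E0.5756
G1 X-0.66 Y16.63 E0.9249
G1 X-8.03 Y11.47 E1.1493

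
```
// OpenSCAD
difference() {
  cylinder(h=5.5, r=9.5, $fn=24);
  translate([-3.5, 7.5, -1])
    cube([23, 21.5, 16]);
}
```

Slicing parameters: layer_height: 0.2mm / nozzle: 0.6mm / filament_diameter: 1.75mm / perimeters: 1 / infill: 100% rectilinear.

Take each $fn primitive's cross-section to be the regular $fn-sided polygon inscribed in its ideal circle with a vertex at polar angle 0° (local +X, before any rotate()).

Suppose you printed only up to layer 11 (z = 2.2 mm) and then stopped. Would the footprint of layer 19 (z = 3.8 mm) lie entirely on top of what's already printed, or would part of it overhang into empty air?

entirely on top

Compare the two slices. At z = 2.2: the r=9.5 cylinder gives a regular 24-gon of circumradius 9.5 (constant along its height) (area = (24/2)·9.500²·sin(360°/24) = 280.30 mm²); the cube at (-3.5, 7.5) (footprint 23×21.5) is included at this height (area 494.50 mm²); Subtracting the remaining from the first: starting from the r=9.5 cylinder (280.30 mm²), the 23×21.5 cube at (-3.5, 7.5) partially overlaps it — only the 13.66 mm² overlap (of its 494.50 mm²) is removed, clipping the outline — area = 266.64 mm². At z = 3.8: the cylinder: section is a regular 24-gon, circumradius r=9.5 (area = (24/2)·9.500²·sin(360°/24) = 280.30 mm²); the cube at (-3.5, 7.5) (footprint 23×21.5) is included at this height (area 494.50 mm²); Taking the first minus the rest: starting from the r=9.5 cylinder (280.30 mm²), the 23×21.5 cube at (-3.5, 7.5) partially overlaps it — only the 13.66 mm² overlap (of its 494.50 mm²) is removed, clipping the outline — area = 266.64 mm². Checking containment: the cross-section at z = 3.8 is a subset of the cross-section at z = 2.2.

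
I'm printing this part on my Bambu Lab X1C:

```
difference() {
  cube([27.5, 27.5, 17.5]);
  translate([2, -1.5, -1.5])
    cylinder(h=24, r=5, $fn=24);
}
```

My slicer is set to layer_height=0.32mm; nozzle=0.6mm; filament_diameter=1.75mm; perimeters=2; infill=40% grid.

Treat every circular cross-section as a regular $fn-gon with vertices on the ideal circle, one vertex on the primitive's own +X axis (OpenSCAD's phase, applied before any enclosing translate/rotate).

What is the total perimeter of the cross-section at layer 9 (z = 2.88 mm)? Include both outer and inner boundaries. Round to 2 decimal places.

108.59 mm

At z = 2.88 mm: the cube is present — its section is the full 27.5×27.5 rectangle (perimeter 110.00 mm); the cylinder at (2, -1.5): section is a regular 24-gon, circumradius r=5 (perimeter = 2·24·5.000·sin(180°/24) = 31.33 mm); Taking the first minus the rest: starting from the 27.5×27.5 cube, the r=5 cylinder at (2, -1.5) partially overlaps it — only the 18.73 mm² overlap (of its 77.65 mm²) is removed, clipping the outline — boundary = 108.59 mm. Overall, the cross-section is a single solid region. Total boundary length (outer) = 108.59 mm.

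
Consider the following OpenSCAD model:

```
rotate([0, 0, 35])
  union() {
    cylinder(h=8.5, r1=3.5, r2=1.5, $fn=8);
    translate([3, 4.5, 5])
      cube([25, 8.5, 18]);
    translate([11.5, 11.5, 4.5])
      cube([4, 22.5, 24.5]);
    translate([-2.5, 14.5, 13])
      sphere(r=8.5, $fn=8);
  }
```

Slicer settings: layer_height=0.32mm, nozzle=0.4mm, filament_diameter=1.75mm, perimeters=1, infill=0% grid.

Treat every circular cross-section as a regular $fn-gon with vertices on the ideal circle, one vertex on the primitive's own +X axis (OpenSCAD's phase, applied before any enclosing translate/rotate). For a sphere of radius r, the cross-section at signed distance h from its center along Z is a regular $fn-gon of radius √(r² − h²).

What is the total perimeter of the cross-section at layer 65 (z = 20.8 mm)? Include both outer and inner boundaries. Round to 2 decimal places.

129.68 mm

At z = 20.8 mm: the cone does not reach this height (z outside [0, 8.5]); the cube at (3, 4.5) (footprint 25×8.5) is included at this height (perimeter 67.00 mm); the cube at (11.5, 11.5) (footprint 4×22.5) is included at this height (perimeter 53.00 mm); the r=8.5 sphere at (-2.5, 14.5) slices to a regular 8-gon of circumradius 3.378 (√(r²−h²) with h=7.8 from center) (perimeter = 2·8·3.378·sin(180°/8) = 20.68 mm); Merging all regions: the regions partially overlap (shared area 6.00 mm²), so the edge portions inside another operand are dropped and the merged outline is re-measured after clipping — boundary = 129.68 mm; (whole slice rotated 35° about Z — lengths, areas and connectivity unchanged). Overall, the cross-section has 2 separate islands. Total boundary length (outer) = 129.68 mm.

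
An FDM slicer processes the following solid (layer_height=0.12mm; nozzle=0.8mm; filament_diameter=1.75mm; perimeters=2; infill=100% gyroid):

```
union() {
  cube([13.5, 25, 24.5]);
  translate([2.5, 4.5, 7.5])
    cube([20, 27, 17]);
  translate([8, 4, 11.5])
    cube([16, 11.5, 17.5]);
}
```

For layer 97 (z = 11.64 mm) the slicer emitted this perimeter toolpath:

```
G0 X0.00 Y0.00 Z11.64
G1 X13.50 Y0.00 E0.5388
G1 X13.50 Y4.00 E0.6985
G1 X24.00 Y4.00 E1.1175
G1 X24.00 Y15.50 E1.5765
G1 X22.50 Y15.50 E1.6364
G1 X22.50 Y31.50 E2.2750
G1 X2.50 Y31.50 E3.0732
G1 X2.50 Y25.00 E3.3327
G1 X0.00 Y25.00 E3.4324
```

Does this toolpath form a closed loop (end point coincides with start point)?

Start point (G0): (0.00, 0.00). End point (last G1): the path does not return to the start — open.

no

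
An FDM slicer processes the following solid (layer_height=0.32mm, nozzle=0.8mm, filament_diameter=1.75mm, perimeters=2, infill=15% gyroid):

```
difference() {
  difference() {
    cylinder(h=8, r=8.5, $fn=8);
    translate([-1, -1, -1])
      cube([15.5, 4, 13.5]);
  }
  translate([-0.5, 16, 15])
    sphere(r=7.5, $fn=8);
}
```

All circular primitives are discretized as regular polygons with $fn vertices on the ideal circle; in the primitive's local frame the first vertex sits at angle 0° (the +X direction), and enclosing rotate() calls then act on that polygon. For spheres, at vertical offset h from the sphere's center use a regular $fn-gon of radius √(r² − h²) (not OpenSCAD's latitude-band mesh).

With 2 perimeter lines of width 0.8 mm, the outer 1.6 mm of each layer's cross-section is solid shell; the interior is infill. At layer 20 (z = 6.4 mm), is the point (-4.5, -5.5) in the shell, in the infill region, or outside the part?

shell

At z = 6.4 mm: the r=8.5 cylinder gives a regular 8-gon of circumradius 8.5 (constant along its height); the cube at (-1, -1) is present — its section is the full 15.5×4 rectangle; Taking the first minus the rest: starting from the r=8.5 cylinder, the 15.5×4 cube at (-1, -1) partially overlaps it — only the 35.93 mm² overlap (of its 62.00 mm²) is removed, clipping the outline — 1 connected region; the sphere at (-0.5, 16) is absent (|z−center|=8.600 > r=7.5); Subtracting the remaining from the first: none of the subtracted shapes is present at this height, so the result so far is unchanged — 1 connected region. Overall, the cross-section is a single solid region. The nearest boundary edge runs (-0.00, -8.50)→(-6.01, -6.01); distance from the point to it = 1.05 mm. The point is inside the cross-section, 1.05 mm from the nearest boundary — within the 1.6 mm shell band (2 × 0.8).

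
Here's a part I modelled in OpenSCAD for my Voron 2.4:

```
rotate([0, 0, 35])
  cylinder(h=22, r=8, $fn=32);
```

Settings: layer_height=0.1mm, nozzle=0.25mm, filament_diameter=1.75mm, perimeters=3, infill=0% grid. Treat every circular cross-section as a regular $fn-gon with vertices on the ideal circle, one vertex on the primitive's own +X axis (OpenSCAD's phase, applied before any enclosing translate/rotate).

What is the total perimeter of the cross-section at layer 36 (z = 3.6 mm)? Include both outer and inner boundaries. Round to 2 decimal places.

At z = 3.6 mm: the cylinder: section is a regular 32-gon, circumradius r=8 (perimeter = 2·32·8.000·sin(180°/32) = 50.18 mm); (rotated 35° about Z; rotation is an isometry so areas/perimeters/island counts are preserved). Overall, the cross-section is a single solid region. Total boundary length (outer) = 50.18 mm.

50.18 mm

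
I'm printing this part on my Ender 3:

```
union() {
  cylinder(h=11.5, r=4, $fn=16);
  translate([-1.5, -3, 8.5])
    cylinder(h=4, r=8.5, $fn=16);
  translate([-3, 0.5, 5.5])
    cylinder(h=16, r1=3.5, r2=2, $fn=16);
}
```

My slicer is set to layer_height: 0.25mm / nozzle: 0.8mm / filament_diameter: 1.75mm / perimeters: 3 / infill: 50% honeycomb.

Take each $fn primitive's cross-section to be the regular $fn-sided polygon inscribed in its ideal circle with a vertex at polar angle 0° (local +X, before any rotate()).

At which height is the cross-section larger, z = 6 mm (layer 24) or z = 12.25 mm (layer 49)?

Layer 24 (z = 6): the cylinder: section is a regular 16-gon, circumradius r=4 (area = (16/2)·4.000²·sin(360°/16) = 48.98 mm²); the cylinder at (-1.5, -3) is not intersected at this z (z outside [8.5, 12.5]); the cone at (-3, 0.5) (r1=3.5→r2=2) has section circumradius 3.453 here — a regular 16-gon (area = (16/2)·3.453²·sin(360°/16) = 36.51 mm²); Taking the union: the regions partially overlap — summed areas 85.49 mm² minus the doubly-counted overlap 20.63 mm² gives 64.86 mm² — area = 64.86 mm². So its area = 64.86 mm². Layer 49 (z = 12.25): the cylinder is not intersected at this z (z outside [0, 11.5]); the r=8.5 cylinder at (-1.5, -3) contributes a regular 16-gon of circumradius 8.5 (area = (16/2)·8.500²·sin(360°/16) = 221.19 mm²); the cone at (-3, 0.5): at t=0.422 of its height the radius interpolates to r₁+(r₂−r₁)t = 2.867, giving a regular 16-gon of that circumradius (area = (16/2)·2.867²·sin(360°/16) = 25.17 mm²); Taking the union: the cone at (-3, 0.5) lies entirely inside the r=8.5 cylinder at (-1.5, -3), so the union is just the r=8.5 cylinder at (-1.5, -3) — area = 221.19 mm². So its area = 221.19 mm². Layer 49 is larger (221.19 vs 64.86 mm²).

layer 49 (z = 12.25 mm)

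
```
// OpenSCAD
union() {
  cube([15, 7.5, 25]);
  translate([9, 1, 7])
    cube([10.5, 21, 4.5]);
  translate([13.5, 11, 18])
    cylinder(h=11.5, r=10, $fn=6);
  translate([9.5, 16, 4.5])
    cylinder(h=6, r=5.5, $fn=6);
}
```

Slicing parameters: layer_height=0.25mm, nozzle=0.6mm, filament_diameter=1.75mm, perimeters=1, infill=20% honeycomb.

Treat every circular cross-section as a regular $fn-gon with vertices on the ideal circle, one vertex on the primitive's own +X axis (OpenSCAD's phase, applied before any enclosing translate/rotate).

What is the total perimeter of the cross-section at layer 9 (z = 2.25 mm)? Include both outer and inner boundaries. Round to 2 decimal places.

45.00 mm

At z = 2.25 mm: the cube (footprint 15×7.5) is included at this height (perimeter 45.00 mm); the cube at (9, 1) is not intersected at this z (z outside [7, 11.5]); the cylinder at (13.5, 11) is not intersected at this z (z outside [18, 29.5]); the cylinder at (9.5, 16) is not intersected at this z (z outside [4.5, 10.5]); Combining (union): only the 15×7.5 cube is present, so the union is just that shape — boundary = 45.00 mm. Overall, the cross-section is a single solid region. Total boundary length (outer) = 45.00 mm.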